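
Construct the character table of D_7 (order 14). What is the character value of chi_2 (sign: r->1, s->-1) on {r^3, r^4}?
Conjugacy classes: {e} of size 1, {r^1, r^6} of size 2, {r^2, r^5} of size 2, {r^3, r^4} of size 2, {s, sr, ..., sr^6} of size 7.
Character table:
  irrep \ class              {e} (size 1)  {r^1, r^6} (size 2)  {r^2, r^5} (size 2)  {r^3, r^4} (size 2)  {s, sr, ..., sr^6} (size 7)
  chi_1 (triv)               1             1                    1                    1                    1                          
  chi_2 (sign: r->1, s->-1)  1             1                    1                    1                    -1                         
  chi_3 (2d, j=1)            2             2*cos(2*pi/7)        -2*cos(3*pi/7)       -2*cos(pi/7)         0                          
  chi_4 (2d, j=2)            2             -2*cos(3*pi/7)       -2*cos(pi/7)         2*cos(2*pi/7)        0                          
  chi_5 (2d, j=3)            2             -2*cos(pi/7)         2*cos(2*pi/7)        -2*cos(3*pi/7)       0                          

Spot check: chi_2 (sign: r->1, s->-1) on {r^3, r^4} = 1.

D_7 has order 2*7 = 14 with 5 conjugacy classes, hence 5 irreducibles. Sum of squared dims 1 + 1 + 4 + 4 + 4 = 14 = |G|. Linear characters come from the abelianisation; the 2-dimensional irreps have character r^k -> 2*cos(2*pi*j*k/7), reflections -> 0.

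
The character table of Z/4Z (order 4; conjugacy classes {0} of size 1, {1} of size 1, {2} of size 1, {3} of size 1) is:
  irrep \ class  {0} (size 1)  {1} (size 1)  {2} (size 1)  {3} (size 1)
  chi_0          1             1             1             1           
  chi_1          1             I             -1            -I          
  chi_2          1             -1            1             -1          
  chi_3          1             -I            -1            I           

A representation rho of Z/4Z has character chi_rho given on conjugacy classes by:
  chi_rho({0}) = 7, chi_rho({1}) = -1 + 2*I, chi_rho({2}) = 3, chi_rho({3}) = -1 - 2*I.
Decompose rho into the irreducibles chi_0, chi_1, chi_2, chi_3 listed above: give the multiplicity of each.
Multiplicities: chi_0: 2, chi_1: 2, chi_2: 3, chi_3: 0.

Derivation: Use <chi_rho, chi> = (1/|G|) sum_C |C| * chi_rho(C) * conj(chi(C)) with |G| = 4 for each irreducible chi in the table:
  <chi_rho, chi_0> = (1/4)[1*(7)*conj(1) + 1*(-1 + 2*I)*conj(1) + 1*(3)*conj(1) + 1*(-1 - 2*I)*conj(1)]
      = (1/4)[(7) + (-1 + 2*I) + (3) + (-1 - 2*I)] = 8/4 = 2
  <chi_rho, chi_1> = (1/4)[1*(7)*conj(1) + 1*(-1 + 2*I)*conj(I) + 1*(3)*conj(-1) + 1*(-1 - 2*I)*conj(-I)]
      = (1/4)[(7) + (2 + I) + (-3) + (2 - I)] = 8/4 = 2
  <chi_rho, chi_2> = (1/4)[1*(7)*conj(1) + 1*(-1 + 2*I)*conj(-1) + 1*(3)*conj(1) + 1*(-1 - 2*I)*conj(-1)]
      = (1/4)[(7) + (1 - 2*I) + (3) + (1 + 2*I)] = 12/4 = 3
  <chi_rho, chi_3> = (1/4)[1*(7)*conj(1) + 1*(-1 + 2*I)*conj(-I) + 1*(3)*conj(-1) + 1*(-1 - 2*I)*conj(I)]
      = (1/4)[(7) + (-2 - I) + (-3) + (-2 + I)] = 0/4 = 0
(Exp terms are combined using exp(i*s)*conj(exp(i*t)) = exp(i*(s-t)), and sums of them are collapsed using the identity that for every m > 1 the m distinct m-th roots of unity sum to 0, e.g. 1 + exp(2*I*pi/3) + exp(-2*I*pi/3) = 0.)
Dimension check: dim(rho) = sum (mult * dim) = 2*1 + 2*1 + 3*1 + 0*1 = 7 = chi_rho(e) = 7.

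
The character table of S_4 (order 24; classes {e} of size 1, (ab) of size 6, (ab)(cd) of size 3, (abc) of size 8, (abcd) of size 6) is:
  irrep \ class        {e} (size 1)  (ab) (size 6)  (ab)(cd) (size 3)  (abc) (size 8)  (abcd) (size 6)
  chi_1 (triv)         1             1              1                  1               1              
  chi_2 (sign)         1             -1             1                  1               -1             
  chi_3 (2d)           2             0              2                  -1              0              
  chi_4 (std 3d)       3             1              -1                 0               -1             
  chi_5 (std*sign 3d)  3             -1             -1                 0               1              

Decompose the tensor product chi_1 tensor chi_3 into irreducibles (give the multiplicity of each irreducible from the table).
chi_1 tensor chi_3 = chi_3 (all other irreducibles have multiplicity 0).

Solution. The character of a tensor product is the pointwise product (chi_1 * chi_3)(C) = chi_1(C) * chi_3(C):
  {e}: (1)*(2), (ab): (1)*(0), (ab)(cd): (1)*(2), (abc): (1)*(-1), (abcd): (1)*(0)
so (chi_1 * chi_3) takes values
  {e} -> 2, (ab) -> 0, (ab)(cd) -> 2, (abc) -> -1, (abcd) -> 0.
Now take the inner product of this character with each irreducible chi from the table, <chi_1*chi_3, chi> = (1/24) sum_C |C| (chi_1*chi_3)(C) conj(chi(C)):
  <chi_1*chi_3, chi_1> = (1/24)[1*(2)*conj(1) + 6*(0)*conj(1) + 3*(2)*conj(1) + 8*(-1)*conj(1) + 6*(0)*conj(1)]
      = (1/24)[(2) + (0) + (6) + (-8) + (0)] = 0/24 = 0
  <chi_1*chi_3, chi_2> = (1/24)[1*(2)*conj(1) + 6*(0)*conj(-1) + 3*(2)*conj(1) + 8*(-1)*conj(1) + 6*(0)*conj(-1)]
      = (1/24)[(2) + (0) + (6) + (-8) + (0)] = 0/24 = 0
  <chi_1*chi_3, chi_3> = (1/24)[1*(2)*conj(2) + 6*(0)*conj(0) + 3*(2)*conj(2) + 8*(-1)*conj(-1) + 6*(0)*conj(0)]
      = (1/24)[(4) + (0) + (12) + (8) + (0)] = 24/24 = 1
  <chi_1*chi_3, chi_4> = (1/24)[1*(2)*conj(3) + 6*(0)*conj(1) + 3*(2)*conj(-1) + 8*(-1)*conj(0) + 6*(0)*conj(-1)]
      = (1/24)[(6) + (0) + (-6) + (0) + (0)] = 0/24 = 0
  <chi_1*chi_3, chi_5> = (1/24)[1*(2)*conj(3) + 6*(0)*conj(-1) + 3*(2)*conj(-1) + 8*(-1)*conj(0) + 6*(0)*conj(1)]
      = (1/24)[(6) + (0) + (-6) + (0) + (0)] = 0/24 = 0
Hence the multiplicities are chi_3: 1. Dimension check: dim(chi_1)*dim(chi_3) = 1*2 = 2 and sum (mult * dim) = 1*2 = 2.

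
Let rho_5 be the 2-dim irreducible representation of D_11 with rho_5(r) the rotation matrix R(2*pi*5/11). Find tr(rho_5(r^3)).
chi_{rho_5}(r^3) = 2*cos(2*pi*5*3/11) = -2*cos(3*pi/11)

Working: rho_5(r^3) is rotation by angle 2*pi*5*3/11, whose trace is 2*cos(2*pi*5*3/11) = -2*cos(3*pi/11).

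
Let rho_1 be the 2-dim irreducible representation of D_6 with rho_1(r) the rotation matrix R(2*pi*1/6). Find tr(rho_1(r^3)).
chi_{rho_1}(r^3) = 2*cos(2*pi*1*3/6) = -2

Solution. rho_1(r^3) is rotation by angle 2*pi*1*3/6, whose trace is 2*cos(2*pi*1*3/6) = -2.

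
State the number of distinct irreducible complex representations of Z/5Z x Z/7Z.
35

Explanation: The number of irreducible complex representations of a finite group equals its number of conjugacy classes. Z/5Z x Z/7Z is abelian of order 35, so every element is its own conjugacy class: 35 classes, so Z/5Z x Z/7Z (order 35) has exactly 35 irreducible complex representations.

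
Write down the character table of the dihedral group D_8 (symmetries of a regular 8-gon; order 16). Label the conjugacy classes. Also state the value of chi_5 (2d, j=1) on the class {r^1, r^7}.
Conjugacy classes: {e} of size 1, {r^4} of size 1, {r^1, r^7} of size 2, {r^2, r^6} of size 2, {r^3, r^5} of size 2, {s, sr^2, ...} of size 4, {sr, sr^3, ...} of size 4.
Character table:
  irrep \ class              {e} (size 1)  {r^4} (size 1)  {r^1, r^7} (size 2)  {r^2, r^6} (size 2)  {r^3, r^5} (size 2)  {s, sr^2, ...} (size 4)  {sr, sr^3, ...} (size 4)
  chi_1 (triv)               1             1               1                    1                    1                    1                        1                       
  chi_2 (sign: r->1, s->-1)  1             1               1                    1                    1                    -1                       -1                      
  chi_3 (r->-1, s->1)        1             1               -1                   1                    -1                   1                        -1                      
  chi_4 (r->-1, s->-1)       1             1               -1                   1                    -1                   -1                       1                       
  chi_5 (2d, j=1)            2             -2              sqrt(2)              0                    -sqrt(2)             0                        0                       
  chi_6 (2d, j=2)            2             2               0                    -2                   0                    0                        0                       
  chi_7 (2d, j=3)            2             -2              -sqrt(2)             0                    sqrt(2)              0                        0                       

Spot check: chi_5 (2d, j=1) on {r^1, r^7} = sqrt(2).

Derivation: D_8 has order 2*8 = 16 with 7 conjugacy classes, hence 7 irreducibles. Sum of squared dims 1 + 1 + 1 + 1 + 4 + 4 + 4 = 16 = |G|. Linear characters come from the abelianisation; the 2-dimensional irreps have character r^k -> 2*cos(2*pi*j*k/8), reflections -> 0.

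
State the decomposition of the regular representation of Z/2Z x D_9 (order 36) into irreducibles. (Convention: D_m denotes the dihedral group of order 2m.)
Each irreducible V_i of dimension d_i appears with multiplicity d_i, i.e. rho_reg = (direct sum over all irreducibles V_i) d_i V_i. The irreducible dimensions for Z/2Z x D_9 are 1, 1, 1, 1, 2, 2, 2, 2, 2, 2, 2, 2: 4 irreducibles of dimension 1, each with multiplicity 1; 8 irreducibles of dimension 2, each with multiplicity 2. Total dimension 4*1*1 + 8*2*2 = 36 = |G|.

Solution. General theorem: in the regular representation of a finite group G, each irreducible appears with multiplicity equal to its dimension. Check: dim(rho_reg) = sum d_i^2 = 1 + 1 + 1 + 1 + 4 + 4 + 4 + 4 + 4 + 4 + 4 + 4 = 36 = |G|.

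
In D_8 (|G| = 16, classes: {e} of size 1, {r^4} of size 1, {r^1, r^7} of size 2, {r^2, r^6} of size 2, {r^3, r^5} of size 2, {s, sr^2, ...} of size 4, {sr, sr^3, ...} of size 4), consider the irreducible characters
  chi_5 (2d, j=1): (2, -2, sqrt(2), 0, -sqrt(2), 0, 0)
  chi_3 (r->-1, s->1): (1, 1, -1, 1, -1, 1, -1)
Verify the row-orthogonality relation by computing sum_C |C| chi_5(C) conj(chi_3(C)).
Sum = 0; so <chi_5, chi_3> = 0 (distinct irreducibles are orthogonal).

Proof sketch: Compute term by term over conjugacy classes (|C| * chi_5(C) * conj(chi_3(C))):
  1*(2)*conj(1) + 1*(-2)*conj(1) + 2*(sqrt(2))*conj(-1) + 2*(0)*conj(1) + 2*(-sqrt(2))*conj(-1) + 4*(0)*conj(1) + 4*(0)*conj(-1)
  = (2) + (-2) + (-2*sqrt(2)) + (0) + (2*sqrt(2)) + (0) + (0)
  = 0.
Dividing by |G| = 16 gives 0/16 = 0, matching the row-orthogonality relation <chi_5, chi_3> = [chi_5 = chi_3].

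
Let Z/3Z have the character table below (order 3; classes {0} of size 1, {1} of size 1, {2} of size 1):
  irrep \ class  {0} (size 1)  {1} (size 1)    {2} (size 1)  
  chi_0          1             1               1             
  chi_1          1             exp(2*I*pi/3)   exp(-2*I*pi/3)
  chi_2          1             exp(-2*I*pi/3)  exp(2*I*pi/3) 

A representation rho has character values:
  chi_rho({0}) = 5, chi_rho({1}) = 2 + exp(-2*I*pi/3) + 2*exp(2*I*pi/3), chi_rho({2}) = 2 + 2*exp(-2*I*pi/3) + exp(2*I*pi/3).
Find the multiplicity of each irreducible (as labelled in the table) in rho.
Multiplicities: chi_0: 2, chi_1: 2, chi_2: 1.

Argument: Use <chi_rho, chi> = (1/|G|) sum_C |C| * chi_rho(C) * conj(chi(C)) with |G| = 3 for each irreducible chi in the table:
  <chi_rho, chi_0> = (1/3)[1*(5)*conj(1) + 1*(2 + exp(-2*I*pi/3) + 2*exp(2*I*pi/3))*conj(1) + 1*(2 + 2*exp(-2*I*pi/3) + exp(2*I*pi/3))*conj(1)]
      = (1/3)[(5) + (2 + exp(-2*I*pi/3) + 2*exp(2*I*pi/3)) + (2 + 2*exp(-2*I*pi/3) + exp(2*I*pi/3))] = 6/3 = 2
  <chi_rho, chi_1> = (1/3)[1*(5)*conj(1) + 1*(2 + exp(-2*I*pi/3) + 2*exp(2*I*pi/3))*conj(exp(2*I*pi/3)) + 1*(2 + 2*exp(-2*I*pi/3) + exp(2*I*pi/3))*conj(exp(-2*I*pi/3))]
      = (1/3)[(5) + (2 + 2*exp(-2*I*pi/3) + exp(2*I*pi/3)) + (2 + exp(-2*I*pi/3) + 2*exp(2*I*pi/3))] = 6/3 = 2
  <chi_rho, chi_2> = (1/3)[1*(5)*conj(1) + 1*(2 + exp(-2*I*pi/3) + 2*exp(2*I*pi/3))*conj(exp(-2*I*pi/3)) + 1*(2 + 2*exp(-2*I*pi/3) + exp(2*I*pi/3))*conj(exp(2*I*pi/3))]
      = (1/3)[(5) + (-1) + (-1)] = 3/3 = 1
(Exp terms are combined using exp(i*s)*conj(exp(i*t)) = exp(i*(s-t)), and sums of them are collapsed using the identity that for every m > 1 the m distinct m-th roots of unity sum to 0, e.g. 1 + exp(2*I*pi/3) + exp(-2*I*pi/3) = 0.)
Dimension check: dim(rho) = sum (mult * dim) = 2*1 + 2*1 + 1*1 = 5 = chi_rho(e) = 5.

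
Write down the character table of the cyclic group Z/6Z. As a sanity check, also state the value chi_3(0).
Character table of Z/6Z (irreps indexed chi_0,...,chi_5 with chi_k(m) = zeta_6^(k*m), zeta_6 = exp(2*pi*i/6)):
  irrep \ class  {0} (size 1)  {1} (size 1)    {2} (size 1)    {3} (size 1)  {4} (size 1)    {5} (size 1)  
  chi_0          1             1               1               1             1               1             
  chi_1          1             exp(I*pi/3)     exp(2*I*pi/3)   -1            exp(-2*I*pi/3)  exp(-I*pi/3)  
  chi_2          1             exp(2*I*pi/3)   exp(-2*I*pi/3)  1             exp(2*I*pi/3)   exp(-2*I*pi/3)
  chi_3          1             -1              1               -1            1               -1            
  chi_4          1             exp(-2*I*pi/3)  exp(2*I*pi/3)   1             exp(-2*I*pi/3)  exp(2*I*pi/3) 
  chi_5          1             exp(-I*pi/3)    exp(-2*I*pi/3)  -1            exp(2*I*pi/3)   exp(I*pi/3)   

Spot check: chi_3(0) = zeta_6^(3*0) = zeta_6^0 = 1.

Reasoning: Z/6Z is abelian, so all 6 irreducible complex representations are 1-dimensional. They are given by chi_k(m) = zeta_6^(k*m) for k = 0,...,5. Row orthogonality: sum_m chi_k(m) conj(chi_l(m)) = 6 * [k = l].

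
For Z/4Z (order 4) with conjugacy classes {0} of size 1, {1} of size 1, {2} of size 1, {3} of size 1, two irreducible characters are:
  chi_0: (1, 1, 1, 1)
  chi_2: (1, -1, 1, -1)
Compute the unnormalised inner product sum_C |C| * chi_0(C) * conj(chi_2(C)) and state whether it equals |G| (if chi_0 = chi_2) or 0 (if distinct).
Sum = 0; so <chi_0, chi_2> = 0 (distinct irreducibles are orthogonal).

Justification: Compute term by term over conjugacy classes (|C| * chi_0(C) * conj(chi_2(C))):
  1*(1)*conj(1) + 1*(1)*conj(-1) + 1*(1)*conj(1) + 1*(1)*conj(-1)
  = (1) + (-1) + (1) + (-1)
  = 0.
(Exp terms are combined using exp(i*s)*conj(exp(i*t)) = exp(i*(s-t)), and sums of them are collapsed using the identity that for every m > 1 the m distinct m-th roots of unity sum to 0, e.g. 1 + exp(2*I*pi/3) + exp(-2*I*pi/3) = 0.)
Dividing by |G| = 4 gives 0/4 = 0, matching the row-orthogonality relation <chi_0, chi_2> = [chi_0 = chi_2].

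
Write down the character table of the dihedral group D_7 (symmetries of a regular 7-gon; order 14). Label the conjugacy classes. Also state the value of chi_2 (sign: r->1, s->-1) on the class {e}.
Conjugacy classes: {e} of size 1, {r^1, r^6} of size 2, {r^2, r^5} of size 2, {r^3, r^4} of size 2, {s, sr, ..., sr^6} of size 7.
Character table:
  irrep \ class              {e} (size 1)  {r^1, r^6} (size 2)  {r^2, r^5} (size 2)  {r^3, r^4} (size 2)  {s, sr, ..., sr^6} (size 7)
  chi_1 (triv)               1             1                    1                    1                    1                          
  chi_2 (sign: r->1, s->-1)  1             1                    1                    1                    -1                         
  chi_3 (2d, j=1)            2             2*cos(2*pi/7)        -2*cos(3*pi/7)       -2*cos(pi/7)         0                          
  chi_4 (2d, j=2)            2             -2*cos(3*pi/7)       -2*cos(pi/7)         2*cos(2*pi/7)        0                          
  chi_5 (2d, j=3)            2             -2*cos(pi/7)         2*cos(2*pi/7)        -2*cos(3*pi/7)       0                          

Spot check: chi_2 (sign: r->1, s->-1) on {e} = 1.

Argument: D_7 has order 2*7 = 14 with 5 conjugacy classes, hence 5 irreducibles. Sum of squared dims 1 + 1 + 4 + 4 + 4 = 14 = |G|. Linear characters come from the abelianisation; the 2-dimensional irreps have character r^k -> 2*cos(2*pi*j*k/7), reflections -> 0.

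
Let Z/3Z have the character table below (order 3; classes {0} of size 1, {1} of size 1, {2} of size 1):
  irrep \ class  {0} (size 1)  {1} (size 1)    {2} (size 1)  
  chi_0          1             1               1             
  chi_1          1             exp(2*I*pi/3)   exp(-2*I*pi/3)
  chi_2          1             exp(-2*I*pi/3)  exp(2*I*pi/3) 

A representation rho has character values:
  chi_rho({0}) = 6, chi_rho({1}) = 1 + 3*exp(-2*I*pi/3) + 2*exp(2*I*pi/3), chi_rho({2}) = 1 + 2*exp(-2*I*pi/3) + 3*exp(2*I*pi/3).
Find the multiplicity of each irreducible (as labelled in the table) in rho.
Multiplicities: chi_0: 1, chi_1: 2, chi_2: 3.

Why: Use <chi_rho, chi> = (1/|G|) sum_C |C| * chi_rho(C) * conj(chi(C)) with |G| = 3 for each irreducible chi in the table:
  <chi_rho, chi_0> = (1/3)[1*(6)*conj(1) + 1*(1 + 3*exp(-2*I*pi/3) + 2*exp(2*I*pi/3))*conj(1) + 1*(1 + 2*exp(-2*I*pi/3) + 3*exp(2*I*pi/3))*conj(1)]
      = (1/3)[(6) + (1 + 3*exp(-2*I*pi/3) + 2*exp(2*I*pi/3)) + (1 + 2*exp(-2*I*pi/3) + 3*exp(2*I*pi/3))] = 3/3 = 1
  <chi_rho, chi_1> = (1/3)[1*(6)*conj(1) + 1*(1 + 3*exp(-2*I*pi/3) + 2*exp(2*I*pi/3))*conj(exp(2*I*pi/3)) + 1*(1 + 2*exp(-2*I*pi/3) + 3*exp(2*I*pi/3))*conj(exp(-2*I*pi/3))]
      = (1/3)[(6) + (2 + exp(-2*I*pi/3) + 3*exp(2*I*pi/3)) + (2 + 3*exp(-2*I*pi/3) + exp(2*I*pi/3))] = 6/3 = 2
  <chi_rho, chi_2> = (1/3)[1*(6)*conj(1) + 1*(1 + 3*exp(-2*I*pi/3) + 2*exp(2*I*pi/3))*conj(exp(-2*I*pi/3)) + 1*(1 + 2*exp(-2*I*pi/3) + 3*exp(2*I*pi/3))*conj(exp(2*I*pi/3))]
      = (1/3)[(6) + (3 + 2*exp(-2*I*pi/3) + exp(2*I*pi/3)) + (3 + exp(-2*I*pi/3) + 2*exp(2*I*pi/3))] = 9/3 = 3
(Exp terms are combined using exp(i*s)*conj(exp(i*t)) = exp(i*(s-t)), and sums of them are collapsed using the identity that for every m > 1 the m distinct m-th roots of unity sum to 0, e.g. 1 + exp(2*I*pi/3) + exp(-2*I*pi/3) = 0.)
Dimension check: dim(rho) = sum (mult * dim) = 1*1 + 2*1 + 3*1 = 6 = chi_rho(e) = 6.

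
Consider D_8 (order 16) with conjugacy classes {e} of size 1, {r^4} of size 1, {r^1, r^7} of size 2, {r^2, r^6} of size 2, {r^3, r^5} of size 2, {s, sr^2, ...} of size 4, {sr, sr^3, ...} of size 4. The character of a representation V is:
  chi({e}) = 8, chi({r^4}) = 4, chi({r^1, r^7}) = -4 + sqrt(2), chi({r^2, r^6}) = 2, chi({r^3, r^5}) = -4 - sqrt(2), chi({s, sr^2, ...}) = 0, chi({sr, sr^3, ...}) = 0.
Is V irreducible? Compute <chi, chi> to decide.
Not irreducible (reducible): <chi, chi> = 10 > 1.

Justification: <chi, chi> = (1/|G|) sum_C |C| * |chi(C)|^2 = (1/16)[1*|8|^2 + 1*|4|^2 + 2*|-4 + sqrt(2)|^2 + 2*|2|^2 + 2*|-4 - sqrt(2)|^2 + 4*|0|^2 + 4*|0|^2]
  = (1/16)[(64) + (16) + (36 - 16*sqrt(2)) + (8) + (16*sqrt(2) + 36) + (0) + (0)] = 160/16 = 10.
A character is irreducible iff <chi, chi> = 1, so this representation is reducible.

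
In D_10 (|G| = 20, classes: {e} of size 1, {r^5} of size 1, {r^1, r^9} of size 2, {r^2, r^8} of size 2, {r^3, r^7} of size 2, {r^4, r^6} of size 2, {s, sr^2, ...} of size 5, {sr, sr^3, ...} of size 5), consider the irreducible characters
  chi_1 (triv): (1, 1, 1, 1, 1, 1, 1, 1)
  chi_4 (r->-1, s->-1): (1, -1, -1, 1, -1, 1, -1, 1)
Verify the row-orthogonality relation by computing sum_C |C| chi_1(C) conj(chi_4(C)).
Sum = 0; so <chi_1, chi_4> = 0 (distinct irreducibles are orthogonal).

Derivation: Compute term by term over conjugacy classes (|C| * chi_1(C) * conj(chi_4(C))):
  1*(1)*conj(1) + 1*(1)*conj(-1) + 2*(1)*conj(-1) + 2*(1)*conj(1) + 2*(1)*conj(-1) + 2*(1)*conj(1) + 5*(1)*conj(-1) + 5*(1)*conj(1)
  = (1) + (-1) + (-2) + (2) + (-2) + (2) + (-5) + (5)
  = 0.
Dividing by |G| = 20 gives 0/20 = 0, matching the row-orthogonality relation <chi_1, chi_4> = [chi_1 = chi_4].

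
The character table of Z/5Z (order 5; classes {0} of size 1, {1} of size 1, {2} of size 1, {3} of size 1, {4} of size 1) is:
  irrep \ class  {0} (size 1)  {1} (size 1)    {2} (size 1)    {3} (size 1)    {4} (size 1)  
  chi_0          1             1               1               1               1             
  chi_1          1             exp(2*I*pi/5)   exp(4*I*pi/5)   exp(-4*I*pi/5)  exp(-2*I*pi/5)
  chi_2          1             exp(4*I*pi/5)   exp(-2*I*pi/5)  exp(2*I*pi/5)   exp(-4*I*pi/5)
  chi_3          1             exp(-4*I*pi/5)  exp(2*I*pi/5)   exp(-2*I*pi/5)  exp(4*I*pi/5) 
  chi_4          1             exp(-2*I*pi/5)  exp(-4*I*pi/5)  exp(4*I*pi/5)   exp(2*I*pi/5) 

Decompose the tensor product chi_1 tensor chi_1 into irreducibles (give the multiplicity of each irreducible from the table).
chi_1 tensor chi_1 = chi_2 (all other irreducibles have multiplicity 0).

Working: The character of a tensor product is the pointwise product (chi_1 * chi_1)(C) = chi_1(C) * chi_1(C):
  {0}: (1)*(1), {1}: (exp(2*I*pi/5))*(exp(2*I*pi/5)), {2}: (exp(4*I*pi/5))*(exp(4*I*pi/5)), {3}: (exp(-4*I*pi/5))*(exp(-4*I*pi/5)), {4}: (exp(-2*I*pi/5))*(exp(-2*I*pi/5))
so (chi_1 * chi_1) takes values
  {0} -> 1, {1} -> exp(4*I*pi/5), {2} -> exp(-2*I*pi/5), {3} -> exp(2*I*pi/5), {4} -> exp(-4*I*pi/5).
Now take the inner product of this character with each irreducible chi from the table, <chi_1*chi_1, chi> = (1/5) sum_C |C| (chi_1*chi_1)(C) conj(chi(C)):
  <chi_1*chi_1, chi_0> = (1/5)[1*(1)*conj(1) + 1*(exp(4*I*pi/5))*conj(1) + 1*(exp(-2*I*pi/5))*conj(1) + 1*(exp(2*I*pi/5))*conj(1) + 1*(exp(-4*I*pi/5))*conj(1)]
      = (1/5)[(1) + (exp(4*I*pi/5)) + (exp(-2*I*pi/5)) + (exp(2*I*pi/5)) + (exp(-4*I*pi/5))] = 0/5 = 0
  <chi_1*chi_1, chi_1> = (1/5)[1*(1)*conj(1) + 1*(exp(4*I*pi/5))*conj(exp(2*I*pi/5)) + 1*(exp(-2*I*pi/5))*conj(exp(4*I*pi/5)) + 1*(exp(2*I*pi/5))*conj(exp(-4*I*pi/5)) + 1*(exp(-4*I*pi/5))*conj(exp(-2*I*pi/5))]
      = (1/5)[(1) + (exp(2*I*pi/5)) + (exp(4*I*pi/5)) + (exp(-4*I*pi/5)) + (exp(-2*I*pi/5))] = 0/5 = 0
  <chi_1*chi_1, chi_2> = (1/5)[1*(1)*conj(1) + 1*(exp(4*I*pi/5))*conj(exp(4*I*pi/5)) + 1*(exp(-2*I*pi/5))*conj(exp(-2*I*pi/5)) + 1*(exp(2*I*pi/5))*conj(exp(2*I*pi/5)) + 1*(exp(-4*I*pi/5))*conj(exp(-4*I*pi/5))]
      = (1/5)[(1) + (1) + (1) + (1) + (1)] = 5/5 = 1
  <chi_1*chi_1, chi_3> = (1/5)[1*(1)*conj(1) + 1*(exp(4*I*pi/5))*conj(exp(-4*I*pi/5)) + 1*(exp(-2*I*pi/5))*conj(exp(2*I*pi/5)) + 1*(exp(2*I*pi/5))*conj(exp(-2*I*pi/5)) + 1*(exp(-4*I*pi/5))*conj(exp(4*I*pi/5))]
      = (1/5)[(1) + (exp(-2*I*pi/5)) + (exp(-4*I*pi/5)) + (exp(4*I*pi/5)) + (exp(2*I*pi/5))] = 0/5 = 0
  <chi_1*chi_1, chi_4> = (1/5)[1*(1)*conj(1) + 1*(exp(4*I*pi/5))*conj(exp(-2*I*pi/5)) + 1*(exp(-2*I*pi/5))*conj(exp(-4*I*pi/5)) + 1*(exp(2*I*pi/5))*conj(exp(4*I*pi/5)) + 1*(exp(-4*I*pi/5))*conj(exp(2*I*pi/5))]
      = (1/5)[(1) + (exp(-4*I*pi/5)) + (exp(2*I*pi/5)) + (exp(-2*I*pi/5)) + (exp(4*I*pi/5))] = 0/5 = 0
(Exp terms are combined using exp(i*s)*conj(exp(i*t)) = exp(i*(s-t)), and sums of them are collapsed using the identity that for every m > 1 the m distinct m-th roots of unity sum to 0, e.g. 1 + exp(2*I*pi/3) + exp(-2*I*pi/3) = 0.)
Hence the multiplicities are chi_2: 1. Dimension check: dim(chi_1)*dim(chi_1) = 1*1 = 1 and sum (mult * dim) = 1*1 = 1.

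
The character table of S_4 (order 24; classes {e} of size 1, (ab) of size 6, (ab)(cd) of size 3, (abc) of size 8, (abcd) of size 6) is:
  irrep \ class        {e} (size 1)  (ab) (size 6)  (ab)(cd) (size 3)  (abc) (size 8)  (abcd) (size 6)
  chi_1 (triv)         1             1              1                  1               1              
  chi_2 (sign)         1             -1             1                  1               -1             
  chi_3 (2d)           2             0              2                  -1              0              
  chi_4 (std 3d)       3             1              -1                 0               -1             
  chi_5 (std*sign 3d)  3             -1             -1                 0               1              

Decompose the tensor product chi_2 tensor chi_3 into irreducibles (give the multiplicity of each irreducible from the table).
chi_2 tensor chi_3 = chi_3 (all other irreducibles have multiplicity 0).

Details: The character of a tensor product is the pointwise product (chi_2 * chi_3)(C) = chi_2(C) * chi_3(C):
  {e}: (1)*(2), (ab): (-1)*(0), (ab)(cd): (1)*(2), (abc): (1)*(-1), (abcd): (-1)*(0)
so (chi_2 * chi_3) takes values
  {e} -> 2, (ab) -> 0, (ab)(cd) -> 2, (abc) -> -1, (abcd) -> 0.
Now take the inner product of this character with each irreducible chi from the table, <chi_2*chi_3, chi> = (1/24) sum_C |C| (chi_2*chi_3)(C) conj(chi(C)):
  <chi_2*chi_3, chi_1> = (1/24)[1*(2)*conj(1) + 6*(0)*conj(1) + 3*(2)*conj(1) + 8*(-1)*conj(1) + 6*(0)*conj(1)]
      = (1/24)[(2) + (0) + (6) + (-8) + (0)] = 0/24 = 0
  <chi_2*chi_3, chi_2> = (1/24)[1*(2)*conj(1) + 6*(0)*conj(-1) + 3*(2)*conj(1) + 8*(-1)*conj(1) + 6*(0)*conj(-1)]
      = (1/24)[(2) + (0) + (6) + (-8) + (0)] = 0/24 = 0
  <chi_2*chi_3, chi_3> = (1/24)[1*(2)*conj(2) + 6*(0)*conj(0) + 3*(2)*conj(2) + 8*(-1)*conj(-1) + 6*(0)*conj(0)]
      = (1/24)[(4) + (0) + (12) + (8) + (0)] = 24/24 = 1
  <chi_2*chi_3, chi_4> = (1/24)[1*(2)*conj(3) + 6*(0)*conj(1) + 3*(2)*conj(-1) + 8*(-1)*conj(0) + 6*(0)*conj(-1)]
      = (1/24)[(6) + (0) + (-6) + (0) + (0)] = 0/24 = 0
  <chi_2*chi_3, chi_5> = (1/24)[1*(2)*conj(3) + 6*(0)*conj(-1) + 3*(2)*conj(-1) + 8*(-1)*conj(0) + 6*(0)*conj(1)]
      = (1/24)[(6) + (0) + (-6) + (0) + (0)] = 0/24 = 0
Hence the multiplicities are chi_3: 1. Dimension check: dim(chi_2)*dim(chi_3) = 1*2 = 2 and sum (mult * dim) = 1*2 = 2.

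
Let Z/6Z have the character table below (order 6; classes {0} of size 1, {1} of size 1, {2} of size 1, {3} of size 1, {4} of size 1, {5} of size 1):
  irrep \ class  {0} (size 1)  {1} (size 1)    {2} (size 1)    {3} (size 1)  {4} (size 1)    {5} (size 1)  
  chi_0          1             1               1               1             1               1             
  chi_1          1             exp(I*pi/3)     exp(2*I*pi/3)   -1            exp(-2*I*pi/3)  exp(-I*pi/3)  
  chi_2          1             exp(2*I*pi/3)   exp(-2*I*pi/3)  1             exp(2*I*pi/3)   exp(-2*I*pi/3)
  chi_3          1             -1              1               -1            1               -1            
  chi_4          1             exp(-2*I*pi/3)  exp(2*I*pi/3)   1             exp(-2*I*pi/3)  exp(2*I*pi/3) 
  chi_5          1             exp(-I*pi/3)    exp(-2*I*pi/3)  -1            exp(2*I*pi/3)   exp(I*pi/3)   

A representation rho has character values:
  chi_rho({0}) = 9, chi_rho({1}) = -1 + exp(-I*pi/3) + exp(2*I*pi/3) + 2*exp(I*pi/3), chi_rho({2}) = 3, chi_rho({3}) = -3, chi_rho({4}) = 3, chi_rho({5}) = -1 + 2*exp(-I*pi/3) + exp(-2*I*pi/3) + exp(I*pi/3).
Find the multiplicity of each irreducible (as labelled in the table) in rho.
Multiplicities: chi_0: 2, chi_1: 2, chi_2: 1, chi_3: 3, chi_4: 0, chi_5: 1.

Proof sketch: Use <chi_rho, chi> = (1/|G|) sum_C |C| * chi_rho(C) * conj(chi(C)) with |G| = 6 for each irreducible chi in the table:
  <chi_rho, chi_0> = (1/6)[1*(9)*conj(1) + 1*(-1 + exp(-I*pi/3) + exp(2*I*pi/3) + 2*exp(I*pi/3))*conj(1) + 1*(3)*conj(1) + 1*(-3)*conj(1) + 1*(3)*conj(1) + 1*(-1 + 2*exp(-I*pi/3) + exp(-2*I*pi/3) + exp(I*pi/3))*conj(1)]
      = (1/6)[(9) + (-1 + exp(-I*pi/3) + exp(2*I*pi/3) + 2*exp(I*pi/3)) + (3) + (-3) + (3) + (-1 + 2*exp(-I*pi/3) + exp(-2*I*pi/3) + exp(I*pi/3))] = 12/6 = 2
  <chi_rho, chi_1> = (1/6)[1*(9)*conj(1) + 1*(-1 + exp(-I*pi/3) + exp(2*I*pi/3) + 2*exp(I*pi/3))*conj(exp(I*pi/3)) + 1*(3)*conj(exp(2*I*pi/3)) + 1*(-3)*conj(-1) + 1*(3)*conj(exp(-2*I*pi/3)) + 1*(-1 + 2*exp(-I*pi/3) + exp(-2*I*pi/3) + exp(I*pi/3))*conj(exp(-I*pi/3))]
      = (1/6)[(9) + (2 + exp(-2*I*pi/3) - exp(-I*pi/3) + exp(I*pi/3)) + (2 + 5*exp(-2*I*pi/3) + 2*exp(2*I*pi/3)) + (3) + (2 + 2*exp(-2*I*pi/3) + 5*exp(2*I*pi/3)) + (2 - exp(I*pi/3) + exp(-I*pi/3) + exp(2*I*pi/3))] = 12/6 = 2
  <chi_rho, chi_2> = (1/6)[1*(9)*conj(1) + 1*(-1 + exp(-I*pi/3) + exp(2*I*pi/3) + 2*exp(I*pi/3))*conj(exp(2*I*pi/3)) + 1*(3)*conj(exp(-2*I*pi/3)) + 1*(-3)*conj(1) + 1*(3)*conj(exp(2*I*pi/3)) + 1*(-1 + 2*exp(-I*pi/3) + exp(-2*I*pi/3) + exp(I*pi/3))*conj(exp(-2*I*pi/3))]
      = (1/6)[(9) + (2*exp(-I*pi/3) - exp(-2*I*pi/3)) + (2 + 2*exp(-2*I*pi/3) + 5*exp(2*I*pi/3)) + (-3) + (2 + 5*exp(-2*I*pi/3) + 2*exp(2*I*pi/3)) + (-exp(2*I*pi/3) + 2*exp(I*pi/3))] = 6/6 = 1
  <chi_rho, chi_3> = (1/6)[1*(9)*conj(1) + 1*(-1 + exp(-I*pi/3) + exp(2*I*pi/3) + 2*exp(I*pi/3))*conj(-1) + 1*(3)*conj(1) + 1*(-3)*conj(-1) + 1*(3)*conj(1) + 1*(-1 + 2*exp(-I*pi/3) + exp(-2*I*pi/3) + exp(I*pi/3))*conj(-1)]
      = (1/6)[(9) + (1 - 2*exp(I*pi/3) - exp(2*I*pi/3) - exp(-I*pi/3)) + (3) + (3) + (3) + (1 - exp(I*pi/3) - exp(-2*I*pi/3) - 2*exp(-I*pi/3))] = 18/6 = 3
  <chi_rho, chi_4> = (1/6)[1*(9)*conj(1) + 1*(-1 + exp(-I*pi/3) + exp(2*I*pi/3) + 2*exp(I*pi/3))*conj(exp(-2*I*pi/3)) + 1*(3)*conj(exp(2*I*pi/3)) + 1*(-3)*conj(1) + 1*(3)*conj(exp(-2*I*pi/3)) + 1*(-1 + 2*exp(-I*pi/3) + exp(-2*I*pi/3) + exp(I*pi/3))*conj(exp(2*I*pi/3))]
      = (1/6)[(9) + (-2 + exp(-2*I*pi/3) - exp(2*I*pi/3) + exp(I*pi/3)) + (2 + 5*exp(-2*I*pi/3) + 2*exp(2*I*pi/3)) + (-3) + (2 + 2*exp(-2*I*pi/3) + 5*exp(2*I*pi/3)) + (-2 + exp(-I*pi/3) + exp(2*I*pi/3) - exp(-2*I*pi/3))] = 0/6 = 0
  <chi_rho, chi_5> = (1/6)[1*(9)*conj(1) + 1*(-1 + exp(-I*pi/3) + exp(2*I*pi/3) + 2*exp(I*pi/3))*conj(exp(-I*pi/3)) + 1*(3)*conj(exp(-2*I*pi/3)) + 1*(-3)*conj(-1) + 1*(3)*conj(exp(2*I*pi/3)) + 1*(-1 + 2*exp(-I*pi/3) + exp(-2*I*pi/3) + exp(I*pi/3))*conj(exp(I*pi/3))]
      = (1/6)[(9) + (-exp(I*pi/3) + 2*exp(2*I*pi/3)) + (2 + 2*exp(-2*I*pi/3) + 5*exp(2*I*pi/3)) + (3) + (2 + 5*exp(-2*I*pi/3) + 2*exp(2*I*pi/3)) + (2*exp(-2*I*pi/3) - exp(-I*pi/3))] = 6/6 = 1
(Exp terms are combined using exp(i*s)*conj(exp(i*t)) = exp(i*(s-t)), and sums of them are collapsed using the identity that for every m > 1 the m distinct m-th roots of unity sum to 0, e.g. 1 + exp(2*I*pi/3) + exp(-2*I*pi/3) = 0.)
Dimension check: dim(rho) = sum (mult * dim) = 2*1 + 2*1 + 1*1 + 3*1 + 0*1 + 1*1 = 9 = chi_rho(e) = 9.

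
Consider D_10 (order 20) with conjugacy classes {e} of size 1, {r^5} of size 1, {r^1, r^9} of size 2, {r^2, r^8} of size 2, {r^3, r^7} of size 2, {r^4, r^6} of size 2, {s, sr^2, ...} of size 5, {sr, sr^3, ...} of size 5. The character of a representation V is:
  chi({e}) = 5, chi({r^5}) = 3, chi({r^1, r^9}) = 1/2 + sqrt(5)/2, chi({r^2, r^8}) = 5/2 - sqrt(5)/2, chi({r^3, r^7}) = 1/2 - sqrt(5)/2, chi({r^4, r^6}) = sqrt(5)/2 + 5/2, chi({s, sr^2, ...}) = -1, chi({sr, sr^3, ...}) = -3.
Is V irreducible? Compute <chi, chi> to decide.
Not irreducible (reducible): <chi, chi> = 6 > 1.

Explanation: <chi, chi> = (1/|G|) sum_C |C| * |chi(C)|^2 = (1/20)[1*|5|^2 + 1*|3|^2 + 2*|1/2 + sqrt(5)/2|^2 + 2*|5/2 - sqrt(5)/2|^2 + 2*|1/2 - sqrt(5)/2|^2 + 2*|sqrt(5)/2 + 5/2|^2 + 5*|-1|^2 + 5*|-3|^2]
  = (1/20)[(25) + (9) + (sqrt(5) + 3) + (15 - 5*sqrt(5)) + (3 - sqrt(5)) + (5*sqrt(5) + 15) + (5) + (45)] = 120/20 = 6.
A character is irreducible iff <chi, chi> = 1, so this representation is reducible.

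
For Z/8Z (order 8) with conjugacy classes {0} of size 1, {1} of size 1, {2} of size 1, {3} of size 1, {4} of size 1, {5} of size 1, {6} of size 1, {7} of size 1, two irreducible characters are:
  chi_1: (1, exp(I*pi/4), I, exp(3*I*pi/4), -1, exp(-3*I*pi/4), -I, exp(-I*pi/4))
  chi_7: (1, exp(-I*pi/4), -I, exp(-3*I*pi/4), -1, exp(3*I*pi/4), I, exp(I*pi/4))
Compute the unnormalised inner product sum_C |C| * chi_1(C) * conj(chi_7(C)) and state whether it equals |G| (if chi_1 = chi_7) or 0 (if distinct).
Sum = 0; so <chi_1, chi_7> = 0 (distinct irreducibles are orthogonal).

Proof sketch: Compute term by term over conjugacy classes (|C| * chi_1(C) * conj(chi_7(C))):
  1*(1)*conj(1) + 1*(exp(I*pi/4))*conj(exp(-I*pi/4)) + 1*(I)*conj(-I) + 1*(exp(3*I*pi/4))*conj(exp(-3*I*pi/4)) + 1*(-1)*conj(-1) + 1*(exp(-3*I*pi/4))*conj(exp(3*I*pi/4)) + 1*(-I)*conj(I) + 1*(exp(-I*pi/4))*conj(exp(I*pi/4))
  = (1) + (I) + (-1) + (-I) + (1) + (I) + (-1) + (-I)
  = 0.
(Exp terms are combined using exp(i*s)*conj(exp(i*t)) = exp(i*(s-t)), and sums of them are collapsed using the identity that for every m > 1 the m distinct m-th roots of unity sum to 0, e.g. 1 + exp(2*I*pi/3) + exp(-2*I*pi/3) = 0.)
Dividing by |G| = 8 gives 0/8 = 0, matching the row-orthogonality relation <chi_1, chi_7> = [chi_1 = chi_7].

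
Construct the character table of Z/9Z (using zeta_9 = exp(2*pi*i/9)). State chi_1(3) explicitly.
Character table of Z/9Z (irreps indexed chi_0,...,chi_8 with chi_k(m) = zeta_9^(k*m), zeta_9 = exp(2*pi*i/9)):
  irrep \ class  {0} (size 1)  {1} (size 1)    {2} (size 1)    {3} (size 1)    {4} (size 1)    {5} (size 1)    {6} (size 1)    {7} (size 1)    {8} (size 1)  
  chi_0          1             1               1               1               1               1               1               1               1             
  chi_1          1             exp(2*I*pi/9)   exp(4*I*pi/9)   exp(2*I*pi/3)   exp(8*I*pi/9)   exp(-8*I*pi/9)  exp(-2*I*pi/3)  exp(-4*I*pi/9)  exp(-2*I*pi/9)
  chi_2          1             exp(4*I*pi/9)   exp(8*I*pi/9)   exp(-2*I*pi/3)  exp(-2*I*pi/9)  exp(2*I*pi/9)   exp(2*I*pi/3)   exp(-8*I*pi/9)  exp(-4*I*pi/9)
  chi_3          1             exp(2*I*pi/3)   exp(-2*I*pi/3)  1               exp(2*I*pi/3)   exp(-2*I*pi/3)  1               exp(2*I*pi/3)   exp(-2*I*pi/3)
  chi_4          1             exp(8*I*pi/9)   exp(-2*I*pi/9)  exp(2*I*pi/3)   exp(-4*I*pi/9)  exp(4*I*pi/9)   exp(-2*I*pi/3)  exp(2*I*pi/9)   exp(-8*I*pi/9)
  chi_5          1             exp(-8*I*pi/9)  exp(2*I*pi/9)   exp(-2*I*pi/3)  exp(4*I*pi/9)   exp(-4*I*pi/9)  exp(2*I*pi/3)   exp(-2*I*pi/9)  exp(8*I*pi/9) 
  chi_6          1             exp(-2*I*pi/3)  exp(2*I*pi/3)   1               exp(-2*I*pi/3)  exp(2*I*pi/3)   1               exp(-2*I*pi/3)  exp(2*I*pi/3) 
  chi_7          1             exp(-4*I*pi/9)  exp(-8*I*pi/9)  exp(2*I*pi/3)   exp(2*I*pi/9)   exp(-2*I*pi/9)  exp(-2*I*pi/3)  exp(8*I*pi/9)   exp(4*I*pi/9) 
  chi_8          1             exp(-2*I*pi/9)  exp(-4*I*pi/9)  exp(-2*I*pi/3)  exp(-8*I*pi/9)  exp(8*I*pi/9)   exp(2*I*pi/3)   exp(4*I*pi/9)   exp(2*I*pi/9) 

Spot check: chi_1(3) = zeta_9^(1*3) = zeta_9^3 = exp(2*I*pi/3).

Details: Z/9Z is abelian, so all 9 irreducible complex representations are 1-dimensional. They are given by chi_k(m) = zeta_9^(k*m) for k = 0,...,8. Row orthogonality: sum_m chi_k(m) conj(chi_l(m)) = 9 * [k = l].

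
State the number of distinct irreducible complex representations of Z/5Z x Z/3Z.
15

The number of irreducible complex representations of a finite group equals its number of conjugacy classes. Z/5Z x Z/3Z is abelian of order 15, so every element is its own conjugacy class: 15 classes, so Z/5Z x Z/3Z (order 15) has exactly 15 irreducible complex representations.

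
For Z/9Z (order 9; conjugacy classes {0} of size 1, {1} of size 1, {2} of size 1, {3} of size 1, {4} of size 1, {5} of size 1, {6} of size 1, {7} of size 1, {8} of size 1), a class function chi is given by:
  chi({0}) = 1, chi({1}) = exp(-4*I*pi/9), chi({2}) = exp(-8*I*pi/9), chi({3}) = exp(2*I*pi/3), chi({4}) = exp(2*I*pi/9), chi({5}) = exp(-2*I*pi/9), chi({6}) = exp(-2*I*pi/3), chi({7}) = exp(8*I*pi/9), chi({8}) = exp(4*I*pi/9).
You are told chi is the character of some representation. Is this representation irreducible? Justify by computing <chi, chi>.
Irreducible: <chi, chi> = 1.

Working: <chi, chi> = (1/|G|) sum_C |C| * |chi(C)|^2 = (1/9)[1*|1|^2 + 1*|exp(-4*I*pi/9)|^2 + 1*|exp(-8*I*pi/9)|^2 + 1*|exp(2*I*pi/3)|^2 + 1*|exp(2*I*pi/9)|^2 + 1*|exp(-2*I*pi/9)|^2 + 1*|exp(-2*I*pi/3)|^2 + 1*|exp(8*I*pi/9)|^2 + 1*|exp(4*I*pi/9)|^2]
  = (1/9)[(1) + (1) + (1) + (1) + (1) + (1) + (1) + (1) + (1)] = 9/9 = 1.
(Exp terms are combined using exp(i*s)*conj(exp(i*t)) = exp(i*(s-t)), and sums of them are collapsed using the identity that for every m > 1 the m distinct m-th roots of unity sum to 0, e.g. 1 + exp(2*I*pi/3) + exp(-2*I*pi/3) = 0.)
A character is irreducible iff <chi, chi> = 1, so this representation is irreducible.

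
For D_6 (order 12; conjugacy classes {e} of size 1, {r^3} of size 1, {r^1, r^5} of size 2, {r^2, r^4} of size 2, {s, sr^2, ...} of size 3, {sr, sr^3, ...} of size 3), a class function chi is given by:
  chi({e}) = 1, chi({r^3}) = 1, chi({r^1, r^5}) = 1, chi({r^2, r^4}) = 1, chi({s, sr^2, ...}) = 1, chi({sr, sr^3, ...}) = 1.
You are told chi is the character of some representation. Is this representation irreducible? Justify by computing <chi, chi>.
Irreducible: <chi, chi> = 1.

Reasoning: <chi, chi> = (1/|G|) sum_C |C| * |chi(C)|^2 = (1/12)[1*|1|^2 + 1*|1|^2 + 2*|1|^2 + 2*|1|^2 + 3*|1|^2 + 3*|1|^2]
  = (1/12)[(1) + (1) + (2) + (2) + (3) + (3)] = 12/12 = 1.
A character is irreducible iff <chi, chi> = 1, so this representation is irreducible.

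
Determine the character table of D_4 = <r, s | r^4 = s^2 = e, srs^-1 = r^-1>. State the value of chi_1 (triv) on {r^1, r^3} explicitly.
Conjugacy classes: {e} of size 1, {r^2} of size 1, {r^1, r^3} of size 2, {s, sr^2, ...} of size 2, {sr, sr^3, ...} of size 2.
Character table:
  irrep \ class              {e} (size 1)  {r^2} (size 1)  {r^1, r^3} (size 2)  {s, sr^2, ...} (size 2)  {sr, sr^3, ...} (size 2)
  chi_1 (triv)               1             1               1                    1                        1                       
  chi_2 (sign: r->1, s->-1)  1             1               1                    -1                       -1                      
  chi_3 (r->-1, s->1)        1             1               -1                   1                        -1                      
  chi_4 (r->-1, s->-1)       1             1               -1                   -1                       1                       
  chi_5 (2d, j=1)            2             -2              0                    0                        0                       

Spot check: chi_1 (triv) on {r^1, r^3} = 1.

Argument: D_4 has order 2*4 = 8 with 5 conjugacy classes, hence 5 irreducibles. Sum of squared dims 1 + 1 + 1 + 1 + 4 = 8 = |G|. Linear characters come from the abelianisation; the 2-dimensional irreps have character r^k -> 2*cos(2*pi*j*k/4), reflections -> 0.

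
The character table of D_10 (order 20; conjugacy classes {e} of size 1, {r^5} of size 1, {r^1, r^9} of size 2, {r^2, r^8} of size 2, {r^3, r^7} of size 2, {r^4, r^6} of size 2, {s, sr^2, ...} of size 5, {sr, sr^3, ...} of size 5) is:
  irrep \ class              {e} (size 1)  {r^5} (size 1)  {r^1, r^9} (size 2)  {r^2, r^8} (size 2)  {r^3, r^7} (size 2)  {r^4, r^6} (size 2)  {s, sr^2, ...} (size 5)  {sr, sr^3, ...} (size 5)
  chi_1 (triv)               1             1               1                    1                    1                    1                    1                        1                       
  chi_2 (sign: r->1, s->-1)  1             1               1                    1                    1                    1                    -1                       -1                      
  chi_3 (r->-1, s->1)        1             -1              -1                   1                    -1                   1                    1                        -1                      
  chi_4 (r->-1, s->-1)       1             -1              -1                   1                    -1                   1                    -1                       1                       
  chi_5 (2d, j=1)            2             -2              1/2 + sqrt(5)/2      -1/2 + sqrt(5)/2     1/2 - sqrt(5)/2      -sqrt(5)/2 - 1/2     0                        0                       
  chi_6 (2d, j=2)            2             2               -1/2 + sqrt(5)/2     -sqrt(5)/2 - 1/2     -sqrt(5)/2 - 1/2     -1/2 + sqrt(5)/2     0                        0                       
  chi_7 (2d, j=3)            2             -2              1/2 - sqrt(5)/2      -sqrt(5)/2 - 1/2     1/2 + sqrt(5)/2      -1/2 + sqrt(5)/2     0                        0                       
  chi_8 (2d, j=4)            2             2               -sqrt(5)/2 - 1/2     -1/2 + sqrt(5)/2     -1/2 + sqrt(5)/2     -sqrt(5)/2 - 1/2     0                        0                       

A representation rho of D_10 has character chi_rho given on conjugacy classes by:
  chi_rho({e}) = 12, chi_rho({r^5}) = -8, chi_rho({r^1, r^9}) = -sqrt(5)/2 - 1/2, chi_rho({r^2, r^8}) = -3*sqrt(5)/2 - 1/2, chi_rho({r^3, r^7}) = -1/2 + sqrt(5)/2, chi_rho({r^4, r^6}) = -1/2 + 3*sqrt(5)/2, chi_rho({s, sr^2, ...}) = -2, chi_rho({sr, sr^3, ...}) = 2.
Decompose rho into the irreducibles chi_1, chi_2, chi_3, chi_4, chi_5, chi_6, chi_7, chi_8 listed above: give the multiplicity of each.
Multiplicities: chi_1: 0, chi_2: 0, chi_3: 0, chi_4: 2, chi_5: 1, chi_6: 1, chi_7: 3, chi_8: 0.

Reasoning: Use <chi_rho, chi> = (1/|G|) sum_C |C| * chi_rho(C) * conj(chi(C)) with |G| = 20 for each irreducible chi in the table:
  <chi_rho, chi_1> = (1/20)[1*(12)*conj(1) + 1*(-8)*conj(1) + 2*(-sqrt(5)/2 - 1/2)*conj(1) + 2*(-3*sqrt(5)/2 - 1/2)*conj(1) + 2*(-1/2 + sqrt(5)/2)*conj(1) + 2*(-1/2 + 3*sqrt(5)/2)*conj(1) + 5*(-2)*conj(1) + 5*(2)*conj(1)]
      = (1/20)[(12) + (-8) + (-sqrt(5) - 1) + (-3*sqrt(5) - 1) + (-1 + sqrt(5)) + (-1 + 3*sqrt(5)) + (-10) + (10)] = 0/20 = 0
  <chi_rho, chi_2> = (1/20)[1*(12)*conj(1) + 1*(-8)*conj(1) + 2*(-sqrt(5)/2 - 1/2)*conj(1) + 2*(-3*sqrt(5)/2 - 1/2)*conj(1) + 2*(-1/2 + sqrt(5)/2)*conj(1) + 2*(-1/2 + 3*sqrt(5)/2)*conj(1) + 5*(-2)*conj(-1) + 5*(2)*conj(-1)]
      = (1/20)[(12) + (-8) + (-sqrt(5) - 1) + (-3*sqrt(5) - 1) + (-1 + sqrt(5)) + (-1 + 3*sqrt(5)) + (10) + (-10)] = 0/20 = 0
  <chi_rho, chi_3> = (1/20)[1*(12)*conj(1) + 1*(-8)*conj(-1) + 2*(-sqrt(5)/2 - 1/2)*conj(-1) + 2*(-3*sqrt(5)/2 - 1/2)*conj(1) + 2*(-1/2 + sqrt(5)/2)*conj(-1) + 2*(-1/2 + 3*sqrt(5)/2)*conj(1) + 5*(-2)*conj(1) + 5*(2)*conj(-1)]
      = (1/20)[(12) + (8) + (1 + sqrt(5)) + (-3*sqrt(5) - 1) + (1 - sqrt(5)) + (-1 + 3*sqrt(5)) + (-10) + (-10)] = 0/20 = 0
  <chi_rho, chi_4> = (1/20)[1*(12)*conj(1) + 1*(-8)*conj(-1) + 2*(-sqrt(5)/2 - 1/2)*conj(-1) + 2*(-3*sqrt(5)/2 - 1/2)*conj(1) + 2*(-1/2 + sqrt(5)/2)*conj(-1) + 2*(-1/2 + 3*sqrt(5)/2)*conj(1) + 5*(-2)*conj(-1) + 5*(2)*conj(1)]
      = (1/20)[(12) + (8) + (1 + sqrt(5)) + (-3*sqrt(5) - 1) + (1 - sqrt(5)) + (-1 + 3*sqrt(5)) + (10) + (10)] = 40/20 = 2
  <chi_rho, chi_5> = (1/20)[1*(12)*conj(2) + 1*(-8)*conj(-2) + 2*(-sqrt(5)/2 - 1/2)*conj(1/2 + sqrt(5)/2) + 2*(-3*sqrt(5)/2 - 1/2)*conj(-1/2 + sqrt(5)/2) + 2*(-1/2 + sqrt(5)/2)*conj(1/2 - sqrt(5)/2) + 2*(-1/2 + 3*sqrt(5)/2)*conj(-sqrt(5)/2 - 1/2) + 5*(-2)*conj(0) + 5*(2)*conj(0)]
      = (1/20)[(24) + (16) + (-3 - sqrt(5)) + (-7 + sqrt(5)) + (-3 + sqrt(5)) + (-7 - sqrt(5)) + (0) + (0)] = 20/20 = 1
  <chi_rho, chi_6> = (1/20)[1*(12)*conj(2) + 1*(-8)*conj(2) + 2*(-sqrt(5)/2 - 1/2)*conj(-1/2 + sqrt(5)/2) + 2*(-3*sqrt(5)/2 - 1/2)*conj(-sqrt(5)/2 - 1/2) + 2*(-1/2 + sqrt(5)/2)*conj(-sqrt(5)/2 - 1/2) + 2*(-1/2 + 3*sqrt(5)/2)*conj(-1/2 + sqrt(5)/2) + 5*(-2)*conj(0) + 5*(2)*conj(0)]
      = (1/20)[(24) + (-16) + (-2) + (2*sqrt(5) + 8) + (-2) + (8 - 2*sqrt(5)) + (0) + (0)] = 20/20 = 1
  <chi_rho, chi_7> = (1/20)[1*(12)*conj(2) + 1*(-8)*conj(-2) + 2*(-sqrt(5)/2 - 1/2)*conj(1/2 - sqrt(5)/2) + 2*(-3*sqrt(5)/2 - 1/2)*conj(-sqrt(5)/2 - 1/2) + 2*(-1/2 + sqrt(5)/2)*conj(1/2 + sqrt(5)/2) + 2*(-1/2 + 3*sqrt(5)/2)*conj(-1/2 + sqrt(5)/2) + 5*(-2)*conj(0) + 5*(2)*conj(0)]
      = (1/20)[(24) + (16) + (2) + (2*sqrt(5) + 8) + (2) + (8 - 2*sqrt(5)) + (0) + (0)] = 60/20 = 3
  <chi_rho, chi_8> = (1/20)[1*(12)*conj(2) + 1*(-8)*conj(2) + 2*(-sqrt(5)/2 - 1/2)*conj(-sqrt(5)/2 - 1/2) + 2*(-3*sqrt(5)/2 - 1/2)*conj(-1/2 + sqrt(5)/2) + 2*(-1/2 + sqrt(5)/2)*conj(-1/2 + sqrt(5)/2) + 2*(-1/2 + 3*sqrt(5)/2)*conj(-sqrt(5)/2 - 1/2) + 5*(-2)*conj(0) + 5*(2)*conj(0)]
      = (1/20)[(24) + (-16) + (sqrt(5) + 3) + (-7 + sqrt(5)) + (3 - sqrt(5)) + (-7 - sqrt(5)) + (0) + (0)] = 0/20 = 0
Dimension check: dim(rho) = sum (mult * dim) = 0*1 + 0*1 + 0*1 + 2*1 + 1*2 + 1*2 + 3*2 + 0*2 = 12 = chi_rho(e) = 12.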